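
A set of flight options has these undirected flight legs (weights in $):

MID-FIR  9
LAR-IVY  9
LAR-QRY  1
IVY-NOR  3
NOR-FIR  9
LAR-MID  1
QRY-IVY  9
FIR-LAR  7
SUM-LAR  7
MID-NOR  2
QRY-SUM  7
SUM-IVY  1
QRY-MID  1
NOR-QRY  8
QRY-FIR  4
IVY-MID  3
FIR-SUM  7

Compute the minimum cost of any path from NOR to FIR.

Enumerating some paths:
NOR → MID → QRY → FIR: 2+1+4 = 7
NOR → MID → LAR → FIR: 2+1+7 = 10
NOR → MID → LAR → QRY → FIR: 2+1+1+4 = 8
NOR → FIR: 9 = 9
Cheapest is NOR → MID → QRY → FIR at $7.

$7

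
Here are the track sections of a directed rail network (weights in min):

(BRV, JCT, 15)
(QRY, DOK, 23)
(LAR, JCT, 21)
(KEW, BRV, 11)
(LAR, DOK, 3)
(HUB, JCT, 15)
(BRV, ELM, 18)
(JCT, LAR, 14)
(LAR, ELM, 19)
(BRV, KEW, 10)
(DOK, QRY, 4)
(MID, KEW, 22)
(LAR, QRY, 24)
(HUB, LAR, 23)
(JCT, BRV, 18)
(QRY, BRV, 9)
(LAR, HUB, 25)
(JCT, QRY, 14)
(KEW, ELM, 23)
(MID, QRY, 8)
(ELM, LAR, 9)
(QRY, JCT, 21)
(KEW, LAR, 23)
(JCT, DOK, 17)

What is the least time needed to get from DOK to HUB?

64 min

Compare a few routes:
DOK–QRY–JCT–LAR–HUB: 4+21+14+25 = 64
DOK–QRY–BRV–JCT–LAR–HUB: 4+9+15+14+25 = 67
DOK–QRY–BRV–ELM–LAR–HUB: 4+9+18+9+25 = 65
Cheapest is DOK–QRY–JCT–LAR–HUB at 64 min.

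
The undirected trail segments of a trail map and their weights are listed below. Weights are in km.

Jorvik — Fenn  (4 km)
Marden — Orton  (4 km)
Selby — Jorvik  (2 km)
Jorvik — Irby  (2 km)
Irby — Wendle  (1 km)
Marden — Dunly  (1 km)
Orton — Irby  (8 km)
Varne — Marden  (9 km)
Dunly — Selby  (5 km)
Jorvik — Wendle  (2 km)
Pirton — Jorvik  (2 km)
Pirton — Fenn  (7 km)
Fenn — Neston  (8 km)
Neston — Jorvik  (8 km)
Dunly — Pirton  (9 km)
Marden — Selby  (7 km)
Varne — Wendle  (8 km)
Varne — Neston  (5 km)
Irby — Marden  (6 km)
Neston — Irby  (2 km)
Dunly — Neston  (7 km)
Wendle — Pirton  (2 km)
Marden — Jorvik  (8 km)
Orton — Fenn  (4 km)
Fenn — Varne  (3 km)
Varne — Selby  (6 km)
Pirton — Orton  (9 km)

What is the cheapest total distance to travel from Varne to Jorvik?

Running Dijkstra from Varne:
Varne: 0
Fenn: 3  (via Varne)
Neston: 5  (via Varne)
Selby: 6  (via Varne)
Orton: 7  (via Fenn)
Jorvik: 7  (via Fenn)
Shortest route: Varne–Fenn–Jorvik = 7 km.

7 km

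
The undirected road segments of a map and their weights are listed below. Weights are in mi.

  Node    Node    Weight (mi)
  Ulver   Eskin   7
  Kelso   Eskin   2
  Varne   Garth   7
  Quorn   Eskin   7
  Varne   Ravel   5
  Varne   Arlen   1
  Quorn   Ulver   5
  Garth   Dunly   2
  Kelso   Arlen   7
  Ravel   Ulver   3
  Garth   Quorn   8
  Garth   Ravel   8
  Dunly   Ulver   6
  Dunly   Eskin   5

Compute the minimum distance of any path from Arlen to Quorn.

14 mi

Compare a few routes:
Arlen - Varne - Ravel - Ulver - Quorn: 1+5+3+5 = 14
Arlen - Varne - Garth - Quorn: 1+7+8 = 16
Arlen - Kelso - Eskin - Ulver - Quorn: 7+2+7+5 = 21
Arlen - Kelso - Eskin - Quorn: 7+2+7 = 16
The minimum is 14 mi via Arlen - Varne - Ravel - Ulver - Quorn.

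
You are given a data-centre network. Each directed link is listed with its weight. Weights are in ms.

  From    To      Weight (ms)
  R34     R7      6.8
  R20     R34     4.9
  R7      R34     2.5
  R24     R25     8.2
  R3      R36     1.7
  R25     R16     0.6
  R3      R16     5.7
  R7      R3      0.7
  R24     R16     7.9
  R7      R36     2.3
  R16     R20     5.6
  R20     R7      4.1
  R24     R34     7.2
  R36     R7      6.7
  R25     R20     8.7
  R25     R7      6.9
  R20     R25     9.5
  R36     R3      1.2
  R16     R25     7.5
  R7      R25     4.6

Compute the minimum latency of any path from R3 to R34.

10.9 ms

Settle nodes by increasing distance from R3:
R3: 0
R36: 1.7  (via R3)
R16: 5.7  (via R3)
R7: 8.4  (via R36)
R34: 10.9  (via R7)
Shortest route: R3–R36–R7–R34 = 10.9 ms.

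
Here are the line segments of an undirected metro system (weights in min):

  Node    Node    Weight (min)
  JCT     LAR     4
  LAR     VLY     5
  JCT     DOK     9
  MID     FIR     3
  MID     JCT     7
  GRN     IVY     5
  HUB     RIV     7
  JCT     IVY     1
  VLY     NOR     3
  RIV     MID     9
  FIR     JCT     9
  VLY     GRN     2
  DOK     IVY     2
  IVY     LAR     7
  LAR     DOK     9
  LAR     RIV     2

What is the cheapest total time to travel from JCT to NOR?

Candidate routes:
JCT–IVY–GRN–VLY–NOR: 1+5+2+3 = 11
JCT–LAR–VLY–NOR: 4+5+3 = 12
Cheapest is JCT–IVY–GRN–VLY–NOR at 11 min.

11 min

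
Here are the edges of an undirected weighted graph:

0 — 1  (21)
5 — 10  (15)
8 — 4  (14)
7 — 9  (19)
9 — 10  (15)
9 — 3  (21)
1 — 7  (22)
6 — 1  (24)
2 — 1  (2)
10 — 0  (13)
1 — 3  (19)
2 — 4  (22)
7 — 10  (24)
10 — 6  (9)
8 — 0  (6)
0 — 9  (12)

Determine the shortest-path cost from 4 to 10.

33

Candidate routes:
4–8–0–10: 14+6+13 = 33
4–8–0–9–10: 14+6+12+15 = 47
Cheapest is 4–8–0–10 at 33.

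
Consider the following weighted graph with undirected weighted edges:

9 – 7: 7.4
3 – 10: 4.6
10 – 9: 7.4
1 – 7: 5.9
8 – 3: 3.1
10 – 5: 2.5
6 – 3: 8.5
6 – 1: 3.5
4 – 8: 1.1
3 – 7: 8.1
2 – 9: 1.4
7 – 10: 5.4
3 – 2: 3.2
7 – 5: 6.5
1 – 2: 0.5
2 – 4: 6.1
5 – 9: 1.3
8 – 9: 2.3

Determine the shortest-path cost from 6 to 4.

Enumerating some paths:
6–1–2–9–8–4: 3.5+0.5+1.4+2.3+1.1 = 8.8
6–1–2–4: 3.5+0.5+6.1 = 10.1
Cheapest is 6–1–2–9–8–4 at 8.8.

8.8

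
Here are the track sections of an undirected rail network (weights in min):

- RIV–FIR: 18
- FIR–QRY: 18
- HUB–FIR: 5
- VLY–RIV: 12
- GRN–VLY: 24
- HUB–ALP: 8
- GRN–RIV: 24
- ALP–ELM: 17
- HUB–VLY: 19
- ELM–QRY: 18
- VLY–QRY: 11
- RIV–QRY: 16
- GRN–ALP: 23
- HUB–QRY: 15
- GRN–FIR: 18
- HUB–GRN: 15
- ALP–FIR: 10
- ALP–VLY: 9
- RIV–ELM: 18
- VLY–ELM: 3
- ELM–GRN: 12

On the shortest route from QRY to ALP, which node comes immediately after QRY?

VLY

Candidate routes:
QRY - HUB - ALP: 15+8 = 23
QRY - VLY - ALP: 11+9 = 20
QRY - FIR - ALP: 18+10 = 28
The minimum is 20 min via QRY - VLY - ALP.
So from QRY the first move is to VLY.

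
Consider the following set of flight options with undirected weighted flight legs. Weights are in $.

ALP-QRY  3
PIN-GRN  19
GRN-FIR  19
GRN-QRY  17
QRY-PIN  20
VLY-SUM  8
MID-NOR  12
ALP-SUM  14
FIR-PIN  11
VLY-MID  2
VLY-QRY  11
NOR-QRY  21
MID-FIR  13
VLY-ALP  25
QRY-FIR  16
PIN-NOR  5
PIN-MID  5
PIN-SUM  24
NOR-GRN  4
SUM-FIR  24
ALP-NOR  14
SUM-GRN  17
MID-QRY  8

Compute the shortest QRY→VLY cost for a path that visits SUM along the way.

Best QRY to SUM: QRY–ALP–SUM costing 17
Best SUM to VLY: SUM–VLY costing 8
Total via SUM: 17 + 8 = $25.

$25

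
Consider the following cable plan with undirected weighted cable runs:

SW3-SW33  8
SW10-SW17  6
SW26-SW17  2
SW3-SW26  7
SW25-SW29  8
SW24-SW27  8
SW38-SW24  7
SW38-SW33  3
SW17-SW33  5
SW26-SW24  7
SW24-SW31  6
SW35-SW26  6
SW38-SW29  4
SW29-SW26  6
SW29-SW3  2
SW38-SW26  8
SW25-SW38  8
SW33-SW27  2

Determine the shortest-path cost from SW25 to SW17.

16

Compare a few routes:
SW25 - SW38 - SW26 - SW17: 8+8+2 = 18
SW25 - SW29 - SW3 - SW26 - SW17: 8+2+7+2 = 19
SW25 - SW38 - SW33 - SW17: 8+3+5 = 16
Cheapest is SW25 - SW38 - SW33 - SW17 at 16.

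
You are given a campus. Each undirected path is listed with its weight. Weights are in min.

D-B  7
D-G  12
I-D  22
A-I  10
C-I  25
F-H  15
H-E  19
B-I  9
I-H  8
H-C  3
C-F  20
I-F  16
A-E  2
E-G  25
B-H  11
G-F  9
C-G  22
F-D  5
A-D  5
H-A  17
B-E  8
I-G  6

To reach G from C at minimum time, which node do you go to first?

H

Candidate routes:
C - H - I - G: 3+8+6 = 17
C - G: 22 = 22
C - H - F - G: 3+15+9 = 27
Cheapest is C - H - I - G at 17 min.
So from C the first move is to H.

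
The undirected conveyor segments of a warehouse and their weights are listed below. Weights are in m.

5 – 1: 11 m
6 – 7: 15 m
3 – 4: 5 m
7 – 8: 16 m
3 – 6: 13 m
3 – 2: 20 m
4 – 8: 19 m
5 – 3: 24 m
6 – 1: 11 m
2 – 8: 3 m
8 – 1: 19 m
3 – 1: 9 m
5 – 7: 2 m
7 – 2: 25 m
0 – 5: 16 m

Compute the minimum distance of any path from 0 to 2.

Candidate routes:
0 → 5 → 7 → 8 → 2: 16+2+16+3 = 37
0 → 5 → 7 → 2: 16+2+25 = 43
0 → 5 → 1 → 8 → 2: 16+11+19+3 = 49
Cheapest is 0 → 5 → 7 → 8 → 2 at 37 m.

37 m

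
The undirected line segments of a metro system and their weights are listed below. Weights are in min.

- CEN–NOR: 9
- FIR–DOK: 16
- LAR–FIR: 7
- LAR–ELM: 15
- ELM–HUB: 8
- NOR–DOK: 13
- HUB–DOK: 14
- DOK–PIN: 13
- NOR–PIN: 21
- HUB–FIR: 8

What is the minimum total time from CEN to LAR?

Running Dijkstra from CEN:
CEN: 0
NOR: 9  (via CEN)
DOK: 22  (via NOR)
PIN: 30  (via NOR)
HUB: 36  (via DOK)
FIR: 38  (via DOK)
ELM: 44  (via HUB)
LAR: 45  (via FIR)
Shortest route: CEN → NOR → DOK → FIR → LAR = 45 min.

45 min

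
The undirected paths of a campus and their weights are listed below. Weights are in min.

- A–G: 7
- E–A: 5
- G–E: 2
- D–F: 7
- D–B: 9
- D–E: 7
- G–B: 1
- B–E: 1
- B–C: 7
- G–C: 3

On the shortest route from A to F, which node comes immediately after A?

E

Compare a few routes:
A → E → D → F: 5+7+7 = 19
A → E → B → D → F: 5+1+9+7 = 22
The minimum is 19 min via A → E → D → F.
So from A the first move is to E.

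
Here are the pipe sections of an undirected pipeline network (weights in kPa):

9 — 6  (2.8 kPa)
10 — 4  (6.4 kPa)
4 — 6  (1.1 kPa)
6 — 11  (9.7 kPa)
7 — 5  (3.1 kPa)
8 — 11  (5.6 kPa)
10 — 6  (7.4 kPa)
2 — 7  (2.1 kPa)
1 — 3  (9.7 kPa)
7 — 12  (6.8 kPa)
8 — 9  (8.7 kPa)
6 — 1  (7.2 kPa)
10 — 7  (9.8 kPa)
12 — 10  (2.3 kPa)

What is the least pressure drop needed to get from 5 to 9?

Enumerating some paths:
5 → 7 → 12 → 10 → 4 → 6 → 9: 3.1+6.8+2.3+6.4+1.1+2.8 = 22.5
5 → 7 → 10 → 6 → 9: 3.1+9.8+7.4+2.8 = 23.1
5 → 7 → 12 → 10 → 6 → 9: 3.1+6.8+2.3+7.4+2.8 = 22.4
The minimum is 22.4 kPa via 5 → 7 → 12 → 10 → 6 → 9.

22.4 kPa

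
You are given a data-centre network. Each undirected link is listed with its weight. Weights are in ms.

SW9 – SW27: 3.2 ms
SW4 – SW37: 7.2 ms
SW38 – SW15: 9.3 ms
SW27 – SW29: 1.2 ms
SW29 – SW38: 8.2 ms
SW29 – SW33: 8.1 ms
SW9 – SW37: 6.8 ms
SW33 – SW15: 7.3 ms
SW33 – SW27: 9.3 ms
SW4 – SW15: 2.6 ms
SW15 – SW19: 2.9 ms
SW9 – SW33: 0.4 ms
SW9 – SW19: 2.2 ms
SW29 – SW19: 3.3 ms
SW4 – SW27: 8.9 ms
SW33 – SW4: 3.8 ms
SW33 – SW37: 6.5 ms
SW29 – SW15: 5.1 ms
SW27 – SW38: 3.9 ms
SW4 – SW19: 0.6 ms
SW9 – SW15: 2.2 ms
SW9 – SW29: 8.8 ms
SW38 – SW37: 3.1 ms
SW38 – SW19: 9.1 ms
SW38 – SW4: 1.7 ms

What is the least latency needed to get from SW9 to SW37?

Candidate routes:
SW9–SW37: 6.8 = 6.8
SW9–SW33–SW37: 0.4+6.5 = 6.9
SW9–SW19–SW4–SW38–SW37: 2.2+0.6+1.7+3.1 = 7.6
Cheapest is SW9–SW37 at 6.8 ms.

6.8 ms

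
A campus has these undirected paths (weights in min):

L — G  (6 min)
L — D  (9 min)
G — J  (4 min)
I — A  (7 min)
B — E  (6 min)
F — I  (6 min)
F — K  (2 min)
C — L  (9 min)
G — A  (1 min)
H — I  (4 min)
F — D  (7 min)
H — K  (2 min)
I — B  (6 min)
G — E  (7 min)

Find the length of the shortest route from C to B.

28 min

Settle nodes by increasing distance from C:
C: 0
L: 9  (via C)
G: 15  (via L)
A: 16  (via G)
D: 18  (via L)
J: 19  (via G)
E: 22  (via G)
I: 23  (via A)
F: 25  (via D)
H: 27  (via I)
K: 27  (via F)
B: 28  (via E)
Shortest route: C–L–G–E–B = 28 min.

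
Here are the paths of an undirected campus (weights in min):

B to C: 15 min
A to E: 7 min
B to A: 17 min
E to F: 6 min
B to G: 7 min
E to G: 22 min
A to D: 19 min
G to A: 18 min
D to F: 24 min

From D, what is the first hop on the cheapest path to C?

Candidate routes:
D–A–G–B–C: 19+18+7+15 = 59
D–A–B–C: 19+17+15 = 51
Cheapest is D–A–B–C at 51 min.
So from D the first move is to A.

A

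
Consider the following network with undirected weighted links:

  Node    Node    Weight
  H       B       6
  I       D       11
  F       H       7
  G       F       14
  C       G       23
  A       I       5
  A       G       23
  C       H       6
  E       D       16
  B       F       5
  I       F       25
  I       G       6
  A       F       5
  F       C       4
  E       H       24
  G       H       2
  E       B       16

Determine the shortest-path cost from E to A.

26

Compare a few routes:
E → B → H → F → A: 16+6+7+5 = 34
E → D → I → A: 16+11+5 = 32
E → B → F → A: 16+5+5 = 26
E → B → H → G → I → A: 16+6+2+6+5 = 35
Cheapest is E → B → F → A at 26.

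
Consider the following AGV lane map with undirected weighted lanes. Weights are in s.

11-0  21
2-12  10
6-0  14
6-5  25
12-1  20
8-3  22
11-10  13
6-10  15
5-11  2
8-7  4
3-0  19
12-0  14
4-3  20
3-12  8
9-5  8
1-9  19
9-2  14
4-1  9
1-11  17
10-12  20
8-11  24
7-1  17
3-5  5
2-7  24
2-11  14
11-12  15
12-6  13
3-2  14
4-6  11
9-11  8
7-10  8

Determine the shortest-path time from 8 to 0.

41 s

Compare a few routes:
8 - 3 - 12 - 0: 22+8+14 = 44
8 - 3 - 0: 22+19 = 41
The minimum is 41 s via 8 - 3 - 0.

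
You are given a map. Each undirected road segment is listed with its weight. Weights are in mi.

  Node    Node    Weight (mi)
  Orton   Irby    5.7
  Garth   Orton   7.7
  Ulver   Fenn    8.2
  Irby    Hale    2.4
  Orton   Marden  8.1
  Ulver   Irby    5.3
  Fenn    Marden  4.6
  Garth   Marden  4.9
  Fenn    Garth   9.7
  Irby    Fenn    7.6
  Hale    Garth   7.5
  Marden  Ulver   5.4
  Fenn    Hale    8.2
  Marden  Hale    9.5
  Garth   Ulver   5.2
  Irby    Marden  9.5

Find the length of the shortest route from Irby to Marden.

9.5 mi

Shortest distances from Irby:
Irby: 0
Hale: 2.4  (via Irby)
Ulver: 5.3  (via Irby)
Orton: 5.7  (via Irby)
Fenn: 7.6  (via Irby)
Marden: 9.5  (via Irby)
Shortest route: Irby → Marden = 9.5 mi.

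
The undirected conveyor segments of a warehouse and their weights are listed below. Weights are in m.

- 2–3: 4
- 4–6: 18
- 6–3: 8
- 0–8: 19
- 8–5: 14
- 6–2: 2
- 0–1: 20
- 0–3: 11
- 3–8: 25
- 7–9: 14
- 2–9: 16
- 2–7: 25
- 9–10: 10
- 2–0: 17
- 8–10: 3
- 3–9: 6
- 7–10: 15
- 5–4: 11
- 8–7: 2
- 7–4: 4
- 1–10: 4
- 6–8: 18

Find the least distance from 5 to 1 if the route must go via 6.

54 m

Shortest 5→6: 5 → 4 → 6 = 29
Shortest 6→1: 6 → 8 → 10 → 1 = 25
Total via 6: 29 + 25 = 54 m.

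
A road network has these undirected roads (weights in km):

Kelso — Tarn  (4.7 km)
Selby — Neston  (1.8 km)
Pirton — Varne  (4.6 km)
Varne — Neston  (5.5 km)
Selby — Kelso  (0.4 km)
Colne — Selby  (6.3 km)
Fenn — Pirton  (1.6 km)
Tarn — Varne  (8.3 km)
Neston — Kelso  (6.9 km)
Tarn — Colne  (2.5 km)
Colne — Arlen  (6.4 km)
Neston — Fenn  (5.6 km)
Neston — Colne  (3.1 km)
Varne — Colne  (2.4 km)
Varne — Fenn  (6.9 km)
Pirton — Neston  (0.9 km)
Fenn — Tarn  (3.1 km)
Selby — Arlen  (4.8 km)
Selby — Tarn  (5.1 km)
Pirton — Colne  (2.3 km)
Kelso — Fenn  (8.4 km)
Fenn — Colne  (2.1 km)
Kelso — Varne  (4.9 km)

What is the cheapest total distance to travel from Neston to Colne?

Shortest distances from Neston:
Neston: 0
Pirton: 0.9  (via Neston)
Selby: 1.8  (via Neston)
Kelso: 2.2  (via Selby)
Fenn: 2.5  (via Pirton)
Colne: 3.1  (via Neston)
Shortest route: Neston–Colne = 3.1 km.

3.1 km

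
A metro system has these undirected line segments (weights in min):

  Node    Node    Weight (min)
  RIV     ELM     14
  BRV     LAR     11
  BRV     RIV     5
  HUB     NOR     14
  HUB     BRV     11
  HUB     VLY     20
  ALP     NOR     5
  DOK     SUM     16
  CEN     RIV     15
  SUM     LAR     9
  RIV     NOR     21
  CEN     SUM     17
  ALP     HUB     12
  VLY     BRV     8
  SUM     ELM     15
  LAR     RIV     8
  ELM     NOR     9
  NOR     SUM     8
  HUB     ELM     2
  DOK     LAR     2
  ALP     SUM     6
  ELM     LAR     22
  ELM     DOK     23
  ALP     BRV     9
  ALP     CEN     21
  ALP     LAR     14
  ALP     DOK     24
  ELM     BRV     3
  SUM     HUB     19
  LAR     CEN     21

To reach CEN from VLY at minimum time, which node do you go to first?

Compare a few routes:
VLY–BRV–ALP–CEN: 8+9+21 = 38
VLY–BRV–RIV–CEN: 8+5+15 = 28
VLY–BRV–ELM–RIV–CEN: 8+3+14+15 = 40
VLY–BRV–ALP–SUM–CEN: 8+9+6+17 = 40
The minimum is 28 min via VLY–BRV–RIV–CEN.
So from VLY the first move is to BRV.

BRV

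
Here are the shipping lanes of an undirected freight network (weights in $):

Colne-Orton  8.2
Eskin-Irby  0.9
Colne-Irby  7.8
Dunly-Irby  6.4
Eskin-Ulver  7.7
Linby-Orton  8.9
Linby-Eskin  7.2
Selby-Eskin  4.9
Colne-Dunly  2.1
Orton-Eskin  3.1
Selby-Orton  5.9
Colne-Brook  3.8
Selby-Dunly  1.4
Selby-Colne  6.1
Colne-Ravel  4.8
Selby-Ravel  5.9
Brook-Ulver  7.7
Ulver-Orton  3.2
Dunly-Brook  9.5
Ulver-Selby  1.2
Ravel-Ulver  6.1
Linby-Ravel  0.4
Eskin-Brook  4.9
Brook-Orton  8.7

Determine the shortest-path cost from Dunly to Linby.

$7.3

Compare a few routes:
Dunly - Colne - Ravel - Linby: 2.1+4.8+0.4 = 7.3
Dunly - Selby - Ravel - Linby: 1.4+5.9+0.4 = 7.7
Dunly - Selby - Ulver - Ravel - Linby: 1.4+1.2+6.1+0.4 = 9.1
Dunly - Selby - Colne - Ravel - Linby: 1.4+6.1+4.8+0.4 = 12.7
The minimum is $7.3 via Dunly - Colne - Ravel - Linby.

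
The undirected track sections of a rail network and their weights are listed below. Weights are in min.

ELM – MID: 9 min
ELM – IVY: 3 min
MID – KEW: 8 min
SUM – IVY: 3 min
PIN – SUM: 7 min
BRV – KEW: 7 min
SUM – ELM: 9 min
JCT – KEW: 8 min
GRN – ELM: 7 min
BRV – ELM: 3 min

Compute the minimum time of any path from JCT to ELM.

Running Dijkstra from JCT:
JCT: 0
KEW: 8  (via JCT)
BRV: 15  (via KEW)
MID: 16  (via KEW)
ELM: 18  (via BRV)
Shortest route: JCT → KEW → BRV → ELM = 18 min.

18 min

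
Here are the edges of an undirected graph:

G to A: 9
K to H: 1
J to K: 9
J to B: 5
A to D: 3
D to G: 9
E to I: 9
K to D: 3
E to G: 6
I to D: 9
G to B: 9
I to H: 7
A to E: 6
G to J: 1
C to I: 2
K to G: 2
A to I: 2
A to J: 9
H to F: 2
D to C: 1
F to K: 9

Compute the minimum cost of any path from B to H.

9

Enumerating some paths:
B–G–K–H: 9+2+1 = 12
B–J–G–K–H: 5+1+2+1 = 9
The minimum is 9 via B–J–G–K–H.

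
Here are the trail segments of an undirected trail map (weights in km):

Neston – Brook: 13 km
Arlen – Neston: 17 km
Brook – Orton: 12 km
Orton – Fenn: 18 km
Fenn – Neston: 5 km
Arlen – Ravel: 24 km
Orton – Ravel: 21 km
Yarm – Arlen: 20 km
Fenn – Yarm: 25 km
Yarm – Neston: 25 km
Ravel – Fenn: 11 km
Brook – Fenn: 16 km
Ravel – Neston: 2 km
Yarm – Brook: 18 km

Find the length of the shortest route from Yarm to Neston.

25 km

Settle nodes by increasing distance from Yarm:
Yarm: 0
Brook: 18  (via Yarm)
Arlen: 20  (via Yarm)
Neston: 25  (via Yarm)
Shortest route: Yarm → Neston = 25 km.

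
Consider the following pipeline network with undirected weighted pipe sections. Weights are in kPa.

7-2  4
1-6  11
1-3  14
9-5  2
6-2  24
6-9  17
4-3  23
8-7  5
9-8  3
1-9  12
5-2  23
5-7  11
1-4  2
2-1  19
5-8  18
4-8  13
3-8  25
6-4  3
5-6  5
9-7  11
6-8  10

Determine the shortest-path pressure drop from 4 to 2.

21 kPa

Enumerating some paths:
4–8–7–2: 13+5+4 = 22
4–6–8–7–2: 3+10+5+4 = 22
4–1–2: 2+19 = 21
4–6–5–9–8–7–2: 3+5+2+3+5+4 = 22
The minimum is 21 kPa via 4–1–2.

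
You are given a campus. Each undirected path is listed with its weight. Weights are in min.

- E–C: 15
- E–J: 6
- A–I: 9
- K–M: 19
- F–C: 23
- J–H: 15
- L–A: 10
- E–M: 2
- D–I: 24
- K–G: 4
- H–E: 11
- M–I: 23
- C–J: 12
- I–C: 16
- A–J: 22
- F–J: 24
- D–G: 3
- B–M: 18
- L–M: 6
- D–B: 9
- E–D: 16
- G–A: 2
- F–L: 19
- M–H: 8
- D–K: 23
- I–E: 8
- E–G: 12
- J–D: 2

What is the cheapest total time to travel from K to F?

33 min

Candidate routes:
K–G–A–L–F: 4+2+10+19 = 35
K–G–D–J–F: 4+3+2+24 = 33
The minimum is 33 min via K–G–D–J–F.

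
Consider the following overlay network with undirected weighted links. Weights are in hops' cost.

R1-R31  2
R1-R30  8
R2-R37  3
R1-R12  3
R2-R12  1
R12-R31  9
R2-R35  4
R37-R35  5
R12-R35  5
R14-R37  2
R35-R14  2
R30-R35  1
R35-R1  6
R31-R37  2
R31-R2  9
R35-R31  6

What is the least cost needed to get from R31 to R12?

5 hops' cost

Enumerating some paths:
R31 - R12: 9 = 9
R31 - R1 - R12: 2+3 = 5
R31 - R37 - R2 - R12: 2+3+1 = 6
The minimum is 5 hops' cost via R31 - R1 - R12.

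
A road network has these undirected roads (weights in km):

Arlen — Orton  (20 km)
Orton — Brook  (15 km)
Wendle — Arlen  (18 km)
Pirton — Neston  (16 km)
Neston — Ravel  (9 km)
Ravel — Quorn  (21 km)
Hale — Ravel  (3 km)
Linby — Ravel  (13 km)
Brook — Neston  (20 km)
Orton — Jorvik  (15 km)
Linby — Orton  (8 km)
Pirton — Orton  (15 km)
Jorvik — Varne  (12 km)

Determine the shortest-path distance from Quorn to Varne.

69 km

Running Dijkstra from Quorn:
Quorn: 0
Ravel: 21  (via Quorn)
Hale: 24  (via Ravel)
Neston: 30  (via Ravel)
Linby: 34  (via Ravel)
Orton: 42  (via Linby)
Pirton: 46  (via Neston)
Brook: 50  (via Neston)
Jorvik: 57  (via Orton)
Arlen: 62  (via Orton)
Varne: 69  (via Jorvik)
Shortest route: Quorn–Ravel–Linby–Orton–Jorvik–Varne = 69 km.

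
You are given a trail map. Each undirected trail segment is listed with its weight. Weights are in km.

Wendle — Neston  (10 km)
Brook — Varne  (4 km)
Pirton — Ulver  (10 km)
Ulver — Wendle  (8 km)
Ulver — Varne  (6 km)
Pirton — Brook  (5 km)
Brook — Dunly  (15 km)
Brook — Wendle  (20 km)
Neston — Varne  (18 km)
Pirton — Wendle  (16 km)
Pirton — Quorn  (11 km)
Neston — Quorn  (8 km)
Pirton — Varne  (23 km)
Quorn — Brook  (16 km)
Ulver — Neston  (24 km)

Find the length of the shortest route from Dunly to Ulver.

Running Dijkstra from Dunly:
Dunly: 0
Brook: 15  (via Dunly)
Varne: 19  (via Brook)
Pirton: 20  (via Brook)
Ulver: 25  (via Varne)
Shortest route: Dunly–Brook–Varne–Ulver = 25 km.

25 km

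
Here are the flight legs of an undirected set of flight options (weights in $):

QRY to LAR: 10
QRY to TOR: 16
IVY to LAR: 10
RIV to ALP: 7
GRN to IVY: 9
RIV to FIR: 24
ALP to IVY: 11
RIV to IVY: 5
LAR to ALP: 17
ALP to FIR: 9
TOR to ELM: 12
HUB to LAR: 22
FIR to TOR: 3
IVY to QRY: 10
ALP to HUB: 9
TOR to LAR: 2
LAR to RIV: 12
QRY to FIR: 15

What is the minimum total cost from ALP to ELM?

Enumerating some paths:
ALP - IVY - LAR - TOR - ELM: 11+10+2+12 = 35
ALP - RIV - LAR - TOR - ELM: 7+12+2+12 = 33
ALP - FIR - TOR - ELM: 9+3+12 = 24
ALP - LAR - TOR - ELM: 17+2+12 = 31
Cheapest is ALP - FIR - TOR - ELM at $24.

$24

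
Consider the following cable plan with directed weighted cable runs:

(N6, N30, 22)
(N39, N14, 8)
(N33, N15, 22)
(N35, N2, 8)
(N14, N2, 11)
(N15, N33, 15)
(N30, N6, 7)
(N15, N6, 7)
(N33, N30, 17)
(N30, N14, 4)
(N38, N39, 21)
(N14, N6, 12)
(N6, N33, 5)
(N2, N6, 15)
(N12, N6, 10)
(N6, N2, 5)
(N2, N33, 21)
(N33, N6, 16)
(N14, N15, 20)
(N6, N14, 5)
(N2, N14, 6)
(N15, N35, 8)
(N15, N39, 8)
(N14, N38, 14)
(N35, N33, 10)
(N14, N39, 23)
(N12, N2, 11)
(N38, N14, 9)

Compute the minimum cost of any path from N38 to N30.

Enumerating some paths:
N38 → N14 → N2 → N6 → N33 → N30: 9+11+15+5+17 = 57
N38 → N14 → N6 → N30: 9+12+22 = 43
N38 → N14 → N2 → N6 → N30: 9+11+15+22 = 57
The minimum is 43 via N38 → N14 → N6 → N30.

43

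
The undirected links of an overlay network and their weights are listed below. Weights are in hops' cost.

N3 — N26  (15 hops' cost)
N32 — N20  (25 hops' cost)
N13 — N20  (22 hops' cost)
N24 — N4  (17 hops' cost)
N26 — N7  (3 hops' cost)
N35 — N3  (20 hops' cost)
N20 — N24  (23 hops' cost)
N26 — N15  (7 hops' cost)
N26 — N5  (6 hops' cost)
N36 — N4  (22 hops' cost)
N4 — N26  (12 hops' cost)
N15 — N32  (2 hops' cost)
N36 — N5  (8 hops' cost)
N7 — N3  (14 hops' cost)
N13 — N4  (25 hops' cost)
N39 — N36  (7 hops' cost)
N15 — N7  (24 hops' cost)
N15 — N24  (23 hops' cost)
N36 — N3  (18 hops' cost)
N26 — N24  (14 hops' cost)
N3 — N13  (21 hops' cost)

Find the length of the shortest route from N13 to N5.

42 hops' cost

Shortest distances from N13:
N13: 0
N3: 21  (via N13)
N20: 22  (via N13)
N4: 25  (via N13)
N7: 35  (via N3)
N26: 36  (via N3)
N36: 39  (via N3)
N35: 41  (via N3)
N5: 42  (via N26)
Shortest route: N13 → N3 → N26 → N5 = 42 hops' cost.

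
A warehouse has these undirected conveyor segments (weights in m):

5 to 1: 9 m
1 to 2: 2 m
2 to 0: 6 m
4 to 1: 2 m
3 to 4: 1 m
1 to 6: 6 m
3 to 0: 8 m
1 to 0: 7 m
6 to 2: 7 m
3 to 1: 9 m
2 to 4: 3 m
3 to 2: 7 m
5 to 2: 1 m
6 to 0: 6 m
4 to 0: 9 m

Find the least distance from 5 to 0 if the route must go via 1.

Shortest 5→1: 5 → 2 → 1 = 3
Best 1 to 0: 1 → 0 costing 7
Total via 1: 3 + 7 = 10 m.

10 m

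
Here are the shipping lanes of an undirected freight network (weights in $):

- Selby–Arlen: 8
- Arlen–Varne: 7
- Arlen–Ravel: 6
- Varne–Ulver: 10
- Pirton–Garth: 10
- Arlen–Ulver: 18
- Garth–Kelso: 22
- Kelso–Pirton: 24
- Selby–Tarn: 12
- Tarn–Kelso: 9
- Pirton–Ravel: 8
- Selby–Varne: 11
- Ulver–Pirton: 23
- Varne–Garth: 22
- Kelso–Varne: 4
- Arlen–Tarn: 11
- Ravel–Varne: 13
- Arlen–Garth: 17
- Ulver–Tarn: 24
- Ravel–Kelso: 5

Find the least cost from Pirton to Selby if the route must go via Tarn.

Shortest Pirton→Tarn: Pirton–Ravel–Kelso–Tarn = 22
Best Tarn to Selby: Tarn–Selby costing 12
Total via Tarn: 22 + 12 = $34.

$34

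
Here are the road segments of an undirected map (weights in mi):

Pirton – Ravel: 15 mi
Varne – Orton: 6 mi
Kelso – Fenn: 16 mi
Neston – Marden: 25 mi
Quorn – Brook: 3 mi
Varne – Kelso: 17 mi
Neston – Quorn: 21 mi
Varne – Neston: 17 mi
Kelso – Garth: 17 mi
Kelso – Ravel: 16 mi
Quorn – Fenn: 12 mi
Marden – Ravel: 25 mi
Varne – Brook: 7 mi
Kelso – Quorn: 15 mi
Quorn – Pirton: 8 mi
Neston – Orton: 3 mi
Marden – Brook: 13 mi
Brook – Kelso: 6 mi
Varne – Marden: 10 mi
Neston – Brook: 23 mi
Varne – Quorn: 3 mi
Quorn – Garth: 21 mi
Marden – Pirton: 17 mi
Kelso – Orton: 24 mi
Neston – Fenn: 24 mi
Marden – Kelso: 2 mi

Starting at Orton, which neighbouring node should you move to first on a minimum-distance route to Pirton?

Varne

Compare a few routes:
Orton–Varne–Quorn–Pirton: 6+3+8 = 17
Orton–Neston–Varne–Quorn–Pirton: 3+17+3+8 = 31
Orton–Varne–Brook–Quorn–Pirton: 6+7+3+8 = 24
Cheapest is Orton–Varne–Quorn–Pirton at 17 mi.
So from Orton the first move is to Varne.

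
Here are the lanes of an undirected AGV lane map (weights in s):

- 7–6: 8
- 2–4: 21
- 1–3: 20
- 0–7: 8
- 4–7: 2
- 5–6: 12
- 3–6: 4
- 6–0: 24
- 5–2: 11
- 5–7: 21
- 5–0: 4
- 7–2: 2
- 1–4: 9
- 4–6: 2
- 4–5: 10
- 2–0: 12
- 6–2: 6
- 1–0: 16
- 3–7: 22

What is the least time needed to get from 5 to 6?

12 s

Settle nodes by increasing distance from 5:
5: 0
0: 4  (via 5)
4: 10  (via 5)
2: 11  (via 5)
6: 12  (via 5)
Shortest route: 5 → 6 = 12 s.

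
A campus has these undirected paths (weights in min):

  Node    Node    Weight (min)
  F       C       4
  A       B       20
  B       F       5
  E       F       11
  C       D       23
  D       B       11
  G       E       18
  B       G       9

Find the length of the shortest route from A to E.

36 min

Running Dijkstra from A:
A: 0
B: 20  (via A)
F: 25  (via B)
C: 29  (via F)
G: 29  (via B)
D: 31  (via B)
E: 36  (via F)
Shortest route: A–B–F–E = 36 min.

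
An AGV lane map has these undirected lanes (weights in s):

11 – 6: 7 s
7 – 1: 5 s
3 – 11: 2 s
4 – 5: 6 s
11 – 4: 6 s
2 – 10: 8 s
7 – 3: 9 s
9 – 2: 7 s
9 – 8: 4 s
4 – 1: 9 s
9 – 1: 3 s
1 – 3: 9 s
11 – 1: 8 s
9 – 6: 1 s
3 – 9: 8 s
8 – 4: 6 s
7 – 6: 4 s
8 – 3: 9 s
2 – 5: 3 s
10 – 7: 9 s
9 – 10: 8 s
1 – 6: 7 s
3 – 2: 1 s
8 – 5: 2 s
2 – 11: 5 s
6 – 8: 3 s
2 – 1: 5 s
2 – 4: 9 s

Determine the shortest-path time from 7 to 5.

Enumerating some paths:
7 → 6 → 9 → 8 → 5: 4+1+4+2 = 11
7 → 1 → 2 → 5: 5+5+3 = 13
7 → 6 → 8 → 5: 4+3+2 = 9
7 → 3 → 2 → 5: 9+1+3 = 13
Cheapest is 7 → 6 → 8 → 5 at 9 s.

9 s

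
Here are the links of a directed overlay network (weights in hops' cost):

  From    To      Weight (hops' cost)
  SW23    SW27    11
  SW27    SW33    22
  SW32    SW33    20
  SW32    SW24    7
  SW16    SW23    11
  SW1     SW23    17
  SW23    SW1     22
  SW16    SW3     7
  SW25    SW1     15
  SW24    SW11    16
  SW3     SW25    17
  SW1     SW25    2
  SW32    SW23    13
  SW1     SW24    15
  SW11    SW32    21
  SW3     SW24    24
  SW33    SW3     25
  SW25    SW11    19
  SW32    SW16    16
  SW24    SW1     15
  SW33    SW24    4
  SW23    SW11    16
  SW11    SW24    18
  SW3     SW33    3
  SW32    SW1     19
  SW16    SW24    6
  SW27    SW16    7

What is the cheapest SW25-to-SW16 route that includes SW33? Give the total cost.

Best SW25 to SW33: SW25 → SW11 → SW32 → SW33 costing 60
Best SW33 to SW16: SW33 → SW24 → SW1 → SW23 → SW27 → SW16 costing 54
Total via SW33: 60 + 54 = 114 hops' cost.

114 hops' cost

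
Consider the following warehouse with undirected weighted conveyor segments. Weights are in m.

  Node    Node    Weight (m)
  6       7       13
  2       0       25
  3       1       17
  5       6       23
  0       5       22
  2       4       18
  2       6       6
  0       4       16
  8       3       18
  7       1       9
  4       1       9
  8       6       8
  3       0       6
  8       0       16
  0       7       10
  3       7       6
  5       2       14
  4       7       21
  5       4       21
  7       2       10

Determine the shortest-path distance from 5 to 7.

Running Dijkstra from 5:
5: 0
2: 14  (via 5)
6: 20  (via 2)
4: 21  (via 5)
0: 22  (via 5)
7: 24  (via 2)
Shortest route: 5–2–7 = 24 m.

24 m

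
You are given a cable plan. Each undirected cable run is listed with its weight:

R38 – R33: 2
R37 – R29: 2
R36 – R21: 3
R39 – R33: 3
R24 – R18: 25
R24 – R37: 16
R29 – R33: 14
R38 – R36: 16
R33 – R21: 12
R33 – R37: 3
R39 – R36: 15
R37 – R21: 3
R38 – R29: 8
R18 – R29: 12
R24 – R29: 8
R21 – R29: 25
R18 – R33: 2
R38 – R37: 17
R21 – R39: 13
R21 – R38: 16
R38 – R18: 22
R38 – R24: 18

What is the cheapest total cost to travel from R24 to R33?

13

Compare a few routes:
R24–R38–R33: 18+2 = 20
R24–R37–R33: 16+3 = 19
R24–R29–R37–R33: 8+2+3 = 13
R24–R29–R38–R33: 8+8+2 = 18
The minimum is 13 via R24–R29–R37–R33.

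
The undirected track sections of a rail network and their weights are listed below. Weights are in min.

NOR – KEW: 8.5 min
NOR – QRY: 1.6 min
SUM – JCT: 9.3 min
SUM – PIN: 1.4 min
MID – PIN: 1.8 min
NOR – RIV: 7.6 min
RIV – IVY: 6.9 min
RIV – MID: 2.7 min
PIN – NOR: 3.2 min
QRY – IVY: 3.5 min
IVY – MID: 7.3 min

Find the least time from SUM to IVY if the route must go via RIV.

Shortest SUM→RIV: SUM–PIN–MID–RIV = 5.9
Best RIV to IVY: RIV–IVY costing 6.9
Total via RIV: 5.9 + 6.9 = 12.8 min.

12.8 min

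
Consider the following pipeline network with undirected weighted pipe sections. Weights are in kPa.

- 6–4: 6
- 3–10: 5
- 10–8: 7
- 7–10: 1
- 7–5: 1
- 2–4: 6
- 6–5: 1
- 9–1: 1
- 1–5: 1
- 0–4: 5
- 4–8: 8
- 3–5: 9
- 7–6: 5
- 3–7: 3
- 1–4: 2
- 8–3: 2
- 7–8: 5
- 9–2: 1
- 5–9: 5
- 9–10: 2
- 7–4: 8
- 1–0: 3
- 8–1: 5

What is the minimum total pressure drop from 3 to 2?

Compare a few routes:
3 - 7 - 10 - 9 - 2: 3+1+2+1 = 7
3 - 10 - 9 - 2: 5+2+1 = 8
3 - 8 - 1 - 9 - 2: 2+5+1+1 = 9
The minimum is 7 kPa via 3 - 7 - 10 - 9 - 2.

7 kPa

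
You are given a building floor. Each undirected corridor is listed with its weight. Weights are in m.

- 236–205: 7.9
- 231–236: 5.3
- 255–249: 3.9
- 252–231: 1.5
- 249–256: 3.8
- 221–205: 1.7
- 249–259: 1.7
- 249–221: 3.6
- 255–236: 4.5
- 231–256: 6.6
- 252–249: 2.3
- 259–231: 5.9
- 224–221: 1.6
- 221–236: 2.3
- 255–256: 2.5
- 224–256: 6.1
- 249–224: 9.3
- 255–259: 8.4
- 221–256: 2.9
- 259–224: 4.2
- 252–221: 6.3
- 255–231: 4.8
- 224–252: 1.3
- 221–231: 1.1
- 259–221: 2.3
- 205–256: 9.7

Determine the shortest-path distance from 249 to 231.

Compare a few routes:
249–259–221–231: 1.7+2.3+1.1 = 5.1
249–252–231: 2.3+1.5 = 3.8
249–221–231: 3.6+1.1 = 4.7
249–252–224–221–231: 2.3+1.3+1.6+1.1 = 6.3
The minimum is 3.8 m via 249–252–231.

3.8 m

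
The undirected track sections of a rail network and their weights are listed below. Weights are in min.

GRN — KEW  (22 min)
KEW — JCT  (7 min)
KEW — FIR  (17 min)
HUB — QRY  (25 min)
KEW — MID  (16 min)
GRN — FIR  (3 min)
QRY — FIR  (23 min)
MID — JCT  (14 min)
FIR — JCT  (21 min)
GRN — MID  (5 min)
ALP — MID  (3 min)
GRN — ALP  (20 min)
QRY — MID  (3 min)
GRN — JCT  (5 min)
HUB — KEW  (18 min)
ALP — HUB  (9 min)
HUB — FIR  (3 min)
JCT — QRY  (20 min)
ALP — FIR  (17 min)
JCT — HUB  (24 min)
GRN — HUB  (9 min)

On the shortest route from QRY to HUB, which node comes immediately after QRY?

MID

Enumerating some paths:
QRY–MID–GRN–HUB: 3+5+9 = 17
QRY–MID–GRN–FIR–HUB: 3+5+3+3 = 14
QRY–MID–ALP–HUB: 3+3+9 = 15
QRY–HUB: 25 = 25
The minimum is 14 min via QRY–MID–GRN–FIR–HUB.
So from QRY the first move is to MID.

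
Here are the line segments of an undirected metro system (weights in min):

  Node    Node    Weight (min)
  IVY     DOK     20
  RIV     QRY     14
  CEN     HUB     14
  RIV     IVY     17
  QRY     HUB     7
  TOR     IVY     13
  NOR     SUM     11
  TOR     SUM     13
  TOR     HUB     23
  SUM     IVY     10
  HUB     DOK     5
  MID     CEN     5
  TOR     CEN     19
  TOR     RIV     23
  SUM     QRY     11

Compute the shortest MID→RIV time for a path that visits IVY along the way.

54 min

Best MID to IVY: MID → CEN → TOR → IVY costing 37
Shortest IVY→RIV: IVY → RIV = 17
Total via IVY: 37 + 17 = 54 min.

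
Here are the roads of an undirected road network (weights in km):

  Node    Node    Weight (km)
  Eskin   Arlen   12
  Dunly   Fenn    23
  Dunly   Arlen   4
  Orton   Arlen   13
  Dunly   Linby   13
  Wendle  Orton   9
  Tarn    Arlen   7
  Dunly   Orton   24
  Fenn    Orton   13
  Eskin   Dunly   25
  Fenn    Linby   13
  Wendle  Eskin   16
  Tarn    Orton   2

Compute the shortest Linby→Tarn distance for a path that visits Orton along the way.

28 km

Shortest Linby→Orton: Linby–Fenn–Orton = 26
Best Orton to Tarn: Orton–Tarn costing 2
Total via Orton: 26 + 2 = 28 km.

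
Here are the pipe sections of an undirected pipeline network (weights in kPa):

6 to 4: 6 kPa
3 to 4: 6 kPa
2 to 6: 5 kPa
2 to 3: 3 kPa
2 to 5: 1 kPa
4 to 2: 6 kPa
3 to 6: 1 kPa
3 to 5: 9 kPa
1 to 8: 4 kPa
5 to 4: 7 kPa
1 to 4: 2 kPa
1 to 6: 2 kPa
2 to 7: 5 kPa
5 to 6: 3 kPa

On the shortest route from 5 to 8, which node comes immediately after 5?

Enumerating some paths:
5 - 4 - 1 - 8: 7+2+4 = 13
5 - 2 - 3 - 6 - 1 - 8: 1+3+1+2+4 = 11
5 - 6 - 1 - 8: 3+2+4 = 9
5 - 2 - 6 - 1 - 8: 1+5+2+4 = 12
Cheapest is 5 - 6 - 1 - 8 at 9 kPa.
So from 5 the first move is to 6.

6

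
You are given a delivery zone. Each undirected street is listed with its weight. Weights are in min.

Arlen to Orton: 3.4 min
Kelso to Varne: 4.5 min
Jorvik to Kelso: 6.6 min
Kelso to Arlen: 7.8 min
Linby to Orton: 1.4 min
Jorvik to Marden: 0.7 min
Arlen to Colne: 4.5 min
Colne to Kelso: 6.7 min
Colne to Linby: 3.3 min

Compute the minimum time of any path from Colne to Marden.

Compare a few routes:
Colne–Arlen–Kelso–Jorvik–Marden: 4.5+7.8+6.6+0.7 = 19.6
Colne–Kelso–Jorvik–Marden: 6.7+6.6+0.7 = 14
Colne–Linby–Orton–Arlen–Kelso–Jorvik–Marden: 3.3+1.4+3.4+7.8+6.6+0.7 = 23.2
The minimum is 14 min via Colne–Kelso–Jorvik–Marden.

14 min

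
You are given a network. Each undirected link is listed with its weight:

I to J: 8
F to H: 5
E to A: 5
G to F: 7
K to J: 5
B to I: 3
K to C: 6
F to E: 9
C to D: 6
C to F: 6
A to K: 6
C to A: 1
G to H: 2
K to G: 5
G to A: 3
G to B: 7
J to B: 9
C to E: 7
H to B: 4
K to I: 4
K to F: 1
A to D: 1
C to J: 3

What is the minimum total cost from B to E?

14

Enumerating some paths:
B → G → A → E: 7+3+5 = 15
B → H → G → A → E: 4+2+3+5 = 14
B → H → G → A → C → E: 4+2+3+1+7 = 17
The minimum is 14 via B → H → G → A → E.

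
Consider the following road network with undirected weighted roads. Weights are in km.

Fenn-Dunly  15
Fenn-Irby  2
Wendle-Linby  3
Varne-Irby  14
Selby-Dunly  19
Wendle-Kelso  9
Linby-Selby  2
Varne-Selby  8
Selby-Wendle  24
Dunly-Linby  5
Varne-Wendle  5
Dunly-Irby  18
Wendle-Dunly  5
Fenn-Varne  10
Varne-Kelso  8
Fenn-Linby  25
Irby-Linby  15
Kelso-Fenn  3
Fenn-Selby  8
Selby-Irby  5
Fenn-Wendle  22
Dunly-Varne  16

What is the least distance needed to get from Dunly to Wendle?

5 km

Shortest distances from Dunly:
Dunly: 0
Wendle: 5  (via Dunly)
Shortest route: Dunly → Wendle = 5 km.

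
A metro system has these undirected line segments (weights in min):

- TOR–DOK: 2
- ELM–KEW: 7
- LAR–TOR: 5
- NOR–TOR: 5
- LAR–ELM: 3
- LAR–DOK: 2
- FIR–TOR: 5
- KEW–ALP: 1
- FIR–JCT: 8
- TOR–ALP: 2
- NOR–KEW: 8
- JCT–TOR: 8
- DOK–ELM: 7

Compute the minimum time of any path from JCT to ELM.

Shortest distances from JCT:
JCT: 0
TOR: 8  (via JCT)
FIR: 8  (via JCT)
ALP: 10  (via TOR)
DOK: 10  (via TOR)
KEW: 11  (via ALP)
LAR: 12  (via DOK)
NOR: 13  (via TOR)
ELM: 15  (via LAR)
Shortest route: JCT → TOR → DOK → LAR → ELM = 15 min.

15 min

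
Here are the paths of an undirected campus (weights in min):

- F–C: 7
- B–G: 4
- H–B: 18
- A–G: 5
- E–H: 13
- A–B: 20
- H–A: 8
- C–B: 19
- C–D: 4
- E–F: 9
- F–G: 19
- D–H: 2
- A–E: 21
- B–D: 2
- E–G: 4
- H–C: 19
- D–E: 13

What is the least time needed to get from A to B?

Enumerating some paths:
A - H - D - B: 8+2+2 = 12
A - G - B: 5+4 = 9
The minimum is 9 min via A - G - B.

9 min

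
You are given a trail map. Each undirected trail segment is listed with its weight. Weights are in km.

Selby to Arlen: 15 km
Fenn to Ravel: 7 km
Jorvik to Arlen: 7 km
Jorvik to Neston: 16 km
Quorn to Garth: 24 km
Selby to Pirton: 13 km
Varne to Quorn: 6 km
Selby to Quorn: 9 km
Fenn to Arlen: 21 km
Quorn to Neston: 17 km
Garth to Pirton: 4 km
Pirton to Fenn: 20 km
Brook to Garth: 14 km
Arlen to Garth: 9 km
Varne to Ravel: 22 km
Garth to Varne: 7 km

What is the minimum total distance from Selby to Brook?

31 km

Running Dijkstra from Selby:
Selby: 0
Quorn: 9  (via Selby)
Pirton: 13  (via Selby)
Varne: 15  (via Quorn)
Arlen: 15  (via Selby)
Garth: 17  (via Pirton)
Jorvik: 22  (via Arlen)
Neston: 26  (via Quorn)
Brook: 31  (via Garth)
Shortest route: Selby → Pirton → Garth → Brook = 31 km.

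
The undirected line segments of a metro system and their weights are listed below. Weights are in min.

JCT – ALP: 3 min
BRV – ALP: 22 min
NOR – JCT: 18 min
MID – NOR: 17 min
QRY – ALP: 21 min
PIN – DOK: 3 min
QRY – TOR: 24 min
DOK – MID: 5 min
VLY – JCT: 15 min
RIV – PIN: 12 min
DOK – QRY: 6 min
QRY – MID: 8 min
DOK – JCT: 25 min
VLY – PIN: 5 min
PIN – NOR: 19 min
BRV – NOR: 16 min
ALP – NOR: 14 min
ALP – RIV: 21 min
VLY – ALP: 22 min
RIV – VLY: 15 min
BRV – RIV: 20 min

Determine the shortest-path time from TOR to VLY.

Running Dijkstra from TOR:
TOR: 0
QRY: 24  (via TOR)
DOK: 30  (via QRY)
MID: 32  (via QRY)
PIN: 33  (via DOK)
VLY: 38  (via PIN)
Shortest route: TOR–QRY–DOK–PIN–VLY = 38 min.

38 min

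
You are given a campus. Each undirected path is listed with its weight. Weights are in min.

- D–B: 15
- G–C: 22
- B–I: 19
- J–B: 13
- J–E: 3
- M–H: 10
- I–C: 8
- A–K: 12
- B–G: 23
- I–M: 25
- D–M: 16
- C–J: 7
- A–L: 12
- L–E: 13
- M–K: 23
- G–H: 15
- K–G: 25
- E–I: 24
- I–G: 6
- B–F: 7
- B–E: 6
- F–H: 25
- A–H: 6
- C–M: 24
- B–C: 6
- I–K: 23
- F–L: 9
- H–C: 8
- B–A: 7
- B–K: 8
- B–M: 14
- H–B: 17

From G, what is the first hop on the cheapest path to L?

Candidate routes:
G → I → C → J → E → L: 6+8+7+3+13 = 37
G → I → C → B → F → L: 6+8+6+7+9 = 36
G → H → A → L: 15+6+12 = 33
The minimum is 33 min via G → H → A → L.
So from G the first move is to H.

H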